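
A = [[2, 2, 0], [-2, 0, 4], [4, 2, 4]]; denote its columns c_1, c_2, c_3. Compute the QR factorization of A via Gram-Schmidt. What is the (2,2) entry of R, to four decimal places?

c_1 = (2, -2, 4); ‖c_1‖ = 4.8990, so e_1 = (0.4082, -0.4082, 0.8165).
e_1·c_2 = 0.4082·2 + (-0.4082)·0 + 0.8165·2 = 2.4495.
u_2 = c_2 − 2.4495·e_1 = (1.0000, 1.0000, 0.0000).
r_{22} = ‖u_2‖ = 1.4142.

r_{22} = 1.4142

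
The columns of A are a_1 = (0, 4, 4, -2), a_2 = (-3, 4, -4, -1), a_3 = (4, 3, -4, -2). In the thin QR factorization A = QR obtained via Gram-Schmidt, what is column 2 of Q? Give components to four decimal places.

e_1 = a_1/‖a_1‖ = (0, 4, 4, -2)/6.0000 = (0.0000, 0.6667, 0.6667, -0.3333).
r_{12} = e_1·a_2 = 0.3333.
u_2 = a_2 − 0.3333·e_1 = (-3.0000, 3.7778, -4.2222, -0.8889).
‖u_2‖ = 6.4722, so e_2 = (-0.4635, 0.5837, -0.6524, -0.1373).

e_2 = (-0.4635, 0.5837, -0.6524, -0.1373)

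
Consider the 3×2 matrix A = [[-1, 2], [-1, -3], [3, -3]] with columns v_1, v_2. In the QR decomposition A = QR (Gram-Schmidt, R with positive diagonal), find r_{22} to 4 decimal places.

r_{22} = 4.0227

v_1 = (-1, -1, 3); ‖v_1‖ = 3.3166, so q_1 = (-0.3015, -0.3015, 0.9045).
q_1·v_2 = (-0.3015)·2 + (-0.3015)·(-3) + 0.9045·(-3) = -2.4121.
u_2 = v_2 + 2.4121·q_1 = (1.2727, -3.7273, -0.8182).
r_{22} = ‖u_2‖ = 4.0227.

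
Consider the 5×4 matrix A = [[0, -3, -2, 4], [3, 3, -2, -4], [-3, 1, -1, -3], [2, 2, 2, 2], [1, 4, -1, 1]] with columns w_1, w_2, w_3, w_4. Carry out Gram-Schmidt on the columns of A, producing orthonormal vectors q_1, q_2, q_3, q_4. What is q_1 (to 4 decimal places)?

q_1 = (0.0000, 0.6255, -0.6255, 0.4170, 0.2085)

w_1 = (0, 3, -3, 2, 1); ‖w_1‖ = 4.7958, so q_1 = (0.0000, 0.6255, -0.6255, 0.4170, 0.2085).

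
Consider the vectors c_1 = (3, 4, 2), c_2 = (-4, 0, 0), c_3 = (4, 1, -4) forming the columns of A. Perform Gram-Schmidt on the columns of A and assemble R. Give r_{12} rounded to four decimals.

q_1 = c_1/‖c_1‖ = (3, 4, 2)/5.3852 = (0.5571, 0.7428, 0.3714).
r_{12} = q_1·c_2 = -2.2283.

r_{12} = -2.2283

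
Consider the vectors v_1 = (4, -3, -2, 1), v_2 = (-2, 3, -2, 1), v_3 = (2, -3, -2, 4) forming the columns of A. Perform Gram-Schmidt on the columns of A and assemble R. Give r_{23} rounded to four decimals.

v_1 = (4, -3, -2, 1); ‖v_1‖ = 5.4772, so e_1 = (0.7303, -0.5477, -0.3651, 0.1826).
e_1·v_2 = 0.7303·(-2) + (-0.5477)·3 + (-0.3651)·(-2) + 0.1826·1 = -2.1909.
u_2 = v_2 + 2.1909·e_1 = (-0.4000, 1.8000, -2.8000, 1.4000).
‖u_2‖ = 3.6332, so e_2 = (-0.1101, 0.4954, -0.7707, 0.3853).
r_{23} = e_2·v_3 = 1.3762.

r_{23} = 1.3762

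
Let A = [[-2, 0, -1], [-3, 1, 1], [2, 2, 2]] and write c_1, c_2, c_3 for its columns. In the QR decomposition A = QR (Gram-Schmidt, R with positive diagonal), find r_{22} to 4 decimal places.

c_1 = (-2, -3, 2); ‖c_1‖ = 4.1231, so e_1 = (-0.4851, -0.7276, 0.4851).
e_1·c_2 = (-0.4851)·0 + (-0.7276)·1 + 0.4851·2 = 0.2425.
u_2 = c_2 − 0.2425·e_1 = (0.1176, 1.1765, 1.8824).
r_{22} = ‖u_2‖ = 2.2229.

r_{22} = 2.2229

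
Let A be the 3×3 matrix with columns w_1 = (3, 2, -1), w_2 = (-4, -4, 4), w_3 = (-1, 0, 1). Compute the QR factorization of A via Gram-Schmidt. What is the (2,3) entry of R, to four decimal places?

w_1 = (3, 2, -1); ‖w_1‖ = 3.7417, so e_1 = (0.8018, 0.5345, -0.2673).
e_1·w_2 = 0.8018·(-4) + 0.5345·(-4) + (-0.2673)·4 = -6.4143.
u_2 = w_2 + 6.4143·e_1 = (1.1429, -0.5714, 2.2857).
‖u_2‖ = 2.6186, so e_2 = (0.4364, -0.2182, 0.8729).
r_{23} = e_2·w_3 = 0.4364.

r_{23} = 0.4364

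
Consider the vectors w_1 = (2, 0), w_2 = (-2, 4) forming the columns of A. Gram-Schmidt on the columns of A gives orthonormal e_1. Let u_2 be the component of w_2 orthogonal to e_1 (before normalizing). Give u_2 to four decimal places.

u_2 = (0.0000, 4.0000)

w_1 = (2, 0); ‖w_1‖ = 2.0000, so e_1 = (1.0000, 0.0000).
e_1·w_2 = 1.0000·(-2) + 0.0000·4 = -2.0000.
u_2 = w_2 + 2.0000·e_1 = (0.0000, 4.0000).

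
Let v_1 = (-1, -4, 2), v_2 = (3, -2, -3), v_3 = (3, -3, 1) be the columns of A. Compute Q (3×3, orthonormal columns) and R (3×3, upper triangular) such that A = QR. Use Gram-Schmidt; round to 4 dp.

v_1 = (-1, -4, 2); ‖v_1‖ = 4.5826, so e_1 = (-0.2182, -0.8729, 0.4364).
e_1·v_2 = (-0.2182)·3 + (-0.8729)·(-2) + 0.4364·(-3) = -0.2182.
u_2 = v_2 + 0.2182·e_1 = (2.9524, -2.1905, -2.9048).
‖u_2‖ = 4.6853, so e_2 = (0.6301, -0.4675, -0.6200).
e_1·v_3 = (-0.2182)·3 + (-0.8729)·(-3) + 0.4364·1 = 2.4004; e_2·v_3 = 0.6301·3 + (-0.4675)·(-3) + (-0.6200)·1 = 2.6730.
u_3 = v_3 − 2.4004·e_1 − 2.6730·e_2 = (1.8395, 0.3449, 1.6095).
‖u_3‖ = 2.4685, so e_3 = (0.7452, 0.1397, 0.6520).

Q = [[-0.2182, 0.6301, 0.7452], [-0.8729, -0.4675, 0.1397], [0.4364, -0.6200, 0.6520]], R = [[4.5826, -0.2182, 2.4004], [0.0000, 4.6853, 2.6730], [0.0000, 0.0000, 2.4685]]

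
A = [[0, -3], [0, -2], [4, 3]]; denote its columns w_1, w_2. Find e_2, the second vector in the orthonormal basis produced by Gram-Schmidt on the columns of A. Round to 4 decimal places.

w_1 = (0, 0, 4); ‖w_1‖ = 4.0000, so e_1 = (0.0000, 0.0000, 1.0000).
e_1·w_2 = 0.0000·(-3) + 0.0000·(-2) + 1.0000·3 = 3.0000.
u_2 = w_2 − 3.0000·e_1 = (-3.0000, -2.0000, 0.0000).
‖u_2‖ = 3.6056, so e_2 = (-0.8321, -0.5547, 0.0000).

e_2 = (-0.8321, -0.5547, 0.0000)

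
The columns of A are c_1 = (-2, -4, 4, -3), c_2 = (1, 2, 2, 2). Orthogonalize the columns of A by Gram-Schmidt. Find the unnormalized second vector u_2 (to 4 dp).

e_1 = c_1/‖c_1‖ = (-2, -4, 4, -3)/6.7082 = (-0.2981, -0.5963, 0.5963, -0.4472).
r_{12} = e_1·c_2 = -1.1926.
u_2 = c_2 + 1.1926·e_1 = (0.6444, 1.2889, 2.7111, 1.4667).

u_2 = (0.6444, 1.2889, 2.7111, 1.4667)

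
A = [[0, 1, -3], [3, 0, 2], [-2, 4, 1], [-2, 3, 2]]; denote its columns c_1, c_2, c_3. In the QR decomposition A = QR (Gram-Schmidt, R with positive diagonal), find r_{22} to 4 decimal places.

r_{22} = 3.8040

c_1 = (0, 3, -2, -2); ‖c_1‖ = 4.1231, so e_1 = (0.0000, 0.7276, -0.4851, -0.4851).
e_1·c_2 = 0.0000·1 + 0.7276·0 + (-0.4851)·4 + (-0.4851)·3 = -3.3955.
u_2 = c_2 + 3.3955·e_1 = (1.0000, 2.4706, 2.3529, 1.3529).
r_{22} = ‖u_2‖ = 3.8040.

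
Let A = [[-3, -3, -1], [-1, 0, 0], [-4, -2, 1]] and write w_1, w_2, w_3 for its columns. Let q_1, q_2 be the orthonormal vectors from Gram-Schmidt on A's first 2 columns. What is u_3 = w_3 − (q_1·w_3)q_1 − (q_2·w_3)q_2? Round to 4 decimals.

u_3 = (-0.2041, -0.6122, 0.3061)

w_1 = (-3, -1, -4); ‖w_1‖ = 5.0990, so q_1 = (-0.5883, -0.1961, -0.7845).
q_1·w_2 = (-0.5883)·(-3) + (-0.1961)·0 + (-0.7845)·(-2) = 3.3340.
u_2 = w_2 − 3.3340·q_1 = (-1.0385, 0.6538, 0.6154).
‖u_2‖ = 1.3728, so q_2 = (-0.7564, 0.4763, 0.4483).
q_1·w_3 = (-0.5883)·(-1) + (-0.1961)·0 + (-0.7845)·1 = -0.1961; q_2·w_3 = (-0.7564)·(-1) + 0.4763·0 + 0.4483·1 = 1.2047.
u_3 = w_3 + 0.1961·q_1 − 1.2047·q_2 = (-0.2041, -0.6122, 0.3061).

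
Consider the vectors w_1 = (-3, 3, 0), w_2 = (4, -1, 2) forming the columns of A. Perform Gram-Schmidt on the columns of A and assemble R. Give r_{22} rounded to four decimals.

r_{22} = 2.9155

w_1 = (-3, 3, 0); ‖w_1‖ = 4.2426, so q_1 = (-0.7071, 0.7071, 0.0000).
q_1·w_2 = (-0.7071)·4 + 0.7071·(-1) + 0.0000·2 = -3.5355.
u_2 = w_2 + 3.5355·q_1 = (1.5000, 1.5000, 2.0000).
r_{22} = ‖u_2‖ = 2.9155.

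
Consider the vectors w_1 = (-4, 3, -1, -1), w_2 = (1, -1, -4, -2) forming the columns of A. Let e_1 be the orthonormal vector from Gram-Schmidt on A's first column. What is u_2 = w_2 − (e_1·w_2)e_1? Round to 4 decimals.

u_2 = (0.8519, -0.8889, -4.0370, -2.0370)

e_1 = w_1/‖w_1‖ = (-4, 3, -1, -1)/5.1962 = (-0.7698, 0.5774, -0.1925, -0.1925).
r_{12} = e_1·w_2 = -0.1925.
u_2 = w_2 + 0.1925·e_1 = (0.8519, -0.8889, -4.0370, -2.0370).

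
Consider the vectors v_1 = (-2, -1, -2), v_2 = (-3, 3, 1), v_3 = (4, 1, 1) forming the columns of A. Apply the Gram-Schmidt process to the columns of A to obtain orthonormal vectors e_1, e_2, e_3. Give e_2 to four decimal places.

v_1 = (-2, -1, -2); ‖v_1‖ = 3.0000, so e_1 = (-0.6667, -0.3333, -0.6667).
e_1·v_2 = (-0.6667)·(-3) + (-0.3333)·3 + (-0.6667)·1 = 0.3333.
u_2 = v_2 − 0.3333·e_1 = (-2.7778, 3.1111, 1.2222).
‖u_2‖ = 4.3461, so e_2 = (-0.6391, 0.7158, 0.2812).

e_2 = (-0.6391, 0.7158, 0.2812)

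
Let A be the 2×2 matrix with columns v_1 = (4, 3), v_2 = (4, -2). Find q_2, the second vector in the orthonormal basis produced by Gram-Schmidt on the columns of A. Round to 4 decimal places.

q_2 = (0.6000, -0.8000)

q_1 = v_1/‖v_1‖ = (4, 3)/5.0000 = (0.8000, 0.6000).
r_{12} = q_1·v_2 = 2.0000.
u_2 = v_2 − 2.0000·q_1 = (2.4000, -3.2000).
‖u_2‖ = 4.0000, so q_2 = (0.6000, -0.8000).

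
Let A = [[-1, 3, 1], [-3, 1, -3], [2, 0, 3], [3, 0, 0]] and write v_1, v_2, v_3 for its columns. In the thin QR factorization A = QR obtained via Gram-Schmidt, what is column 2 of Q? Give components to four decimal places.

v_1 = (-1, -3, 2, 3); ‖v_1‖ = 4.7958, so e_1 = (-0.2085, -0.6255, 0.4170, 0.6255).
e_1·v_2 = (-0.2085)·3 + (-0.6255)·1 + 0.4170·0 + 0.6255·0 = -1.2511.
u_2 = v_2 + 1.2511·e_1 = (2.7391, 0.2174, 0.5217, 0.7826).
‖u_2‖ = 2.9043, so e_2 = (0.9431, 0.0749, 0.1796, 0.2695).

e_2 = (0.9431, 0.0749, 0.1796, 0.2695)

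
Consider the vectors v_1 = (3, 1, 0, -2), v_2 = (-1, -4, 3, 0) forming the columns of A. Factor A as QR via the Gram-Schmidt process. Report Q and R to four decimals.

Q = [[0.8018, 0.1054], [0.2673, -0.7379], [0.0000, 0.6325], [-0.5345, -0.2108]], R = [[3.7417, -1.8708], [0.0000, 4.7434]]

e_1 = v_1/‖v_1‖ = (3, 1, 0, -2)/3.7417 = (0.8018, 0.2673, 0.0000, -0.5345).
r_{12} = e_1·v_2 = -1.8708.
u_2 = v_2 + 1.8708·e_1 = (0.5000, -3.5000, 3.0000, -1.0000).
‖u_2‖ = 4.7434, so e_2 = (0.1054, -0.7379, 0.6325, -0.2108).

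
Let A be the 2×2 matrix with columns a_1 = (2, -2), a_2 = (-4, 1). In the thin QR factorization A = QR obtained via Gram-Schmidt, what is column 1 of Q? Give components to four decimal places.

q_1 = (0.7071, -0.7071)

a_1 = (2, -2); ‖a_1‖ = 2.8284, so q_1 = (0.7071, -0.7071).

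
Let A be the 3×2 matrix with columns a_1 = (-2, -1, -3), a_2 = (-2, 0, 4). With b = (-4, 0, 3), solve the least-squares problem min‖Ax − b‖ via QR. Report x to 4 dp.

x = (0.6481, 1.2593)

e_1 = a_1/‖a_1‖ = (-2, -1, -3)/3.7417 = (-0.5345, -0.2673, -0.8018).
r_{12} = e_1·a_2 = -2.1381.
u_2 = a_2 + 2.1381·e_1 = (-3.1429, -0.5714, 2.2857).
‖u_2‖ = 3.9279, so e_2 = (-0.8001, -0.1455, 0.5819).
Qᵀb = (-0.2673, 4.9463).
Back-substitute: x_2 = 4.9463/3.9279 = 1.2593.
x_1 = (-0.2673 + 2.1381·1.2593)/3.7417 = 0.6481.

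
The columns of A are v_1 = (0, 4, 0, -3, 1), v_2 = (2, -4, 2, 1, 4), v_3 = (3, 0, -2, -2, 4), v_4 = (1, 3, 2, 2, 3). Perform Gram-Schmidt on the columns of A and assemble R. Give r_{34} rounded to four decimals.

r_{34} = -1.4022

e_1 = v_1/‖v_1‖ = (0, 4, 0, -3, 1)/5.0990 = (0.0000, 0.7845, 0.0000, -0.5883, 0.1961).
r_{12} = e_1·v_2 = -2.9417.
u_2 = v_2 + 2.9417·e_1 = (2.0000, -1.6923, 2.0000, -0.7308, 4.5769).
‖u_2‖ = 5.6874, so e_2 = (0.3517, -0.2976, 0.3517, -0.1285, 0.8048).
r_{13} = e_1·v_3 = 1.9612; r_{23} = e_2·v_3 = 3.8276.
u_3 = v_3 − 1.9612·e_1 − 3.8276·e_2 = (1.6540, -0.3995, -3.3460, -0.3543, 0.5351).
‖u_3‖ = 3.8083, so e_3 = (0.4343, -0.1049, -0.8786, -0.0930, 0.1405).
r_{34} = e_3·v_4 = -1.4022.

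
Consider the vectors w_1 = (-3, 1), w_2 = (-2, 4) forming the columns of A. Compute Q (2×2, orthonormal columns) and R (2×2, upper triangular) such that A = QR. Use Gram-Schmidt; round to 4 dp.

Q = [[-0.9487, 0.3162], [0.3162, 0.9487]], R = [[3.1623, 3.1623], [0.0000, 3.1623]]

w_1 = (-3, 1); ‖w_1‖ = 3.1623, so q_1 = (-0.9487, 0.3162).
q_1·w_2 = (-0.9487)·(-2) + 0.3162·4 = 3.1623.
u_2 = w_2 − 3.1623·q_1 = (1.0000, 3.0000).
‖u_2‖ = 3.1623, so q_2 = (0.3162, 0.9487).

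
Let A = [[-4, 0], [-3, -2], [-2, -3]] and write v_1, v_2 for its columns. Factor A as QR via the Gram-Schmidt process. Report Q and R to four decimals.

Q = [[-0.7428, 0.5839], [-0.5571, -0.2676], [-0.3714, -0.7664]], R = [[5.3852, 2.2283], [0.0000, 2.8345]]

v_1 = (-4, -3, -2); ‖v_1‖ = 5.3852, so q_1 = (-0.7428, -0.5571, -0.3714).
q_1·v_2 = (-0.7428)·0 + (-0.5571)·(-2) + (-0.3714)·(-3) = 2.2283.
u_2 = v_2 − 2.2283·q_1 = (1.6552, -0.7586, -2.1724).
‖u_2‖ = 2.8345, so q_2 = (0.5839, -0.2676, -0.7664).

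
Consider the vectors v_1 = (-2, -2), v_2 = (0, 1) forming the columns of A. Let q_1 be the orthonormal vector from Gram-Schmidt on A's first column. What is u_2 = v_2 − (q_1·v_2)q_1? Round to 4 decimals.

v_1 = (-2, -2); ‖v_1‖ = 2.8284, so q_1 = (-0.7071, -0.7071).
q_1·v_2 = (-0.7071)·0 + (-0.7071)·1 = -0.7071.
u_2 = v_2 + 0.7071·q_1 = (-0.5000, 0.5000).

u_2 = (-0.5000, 0.5000)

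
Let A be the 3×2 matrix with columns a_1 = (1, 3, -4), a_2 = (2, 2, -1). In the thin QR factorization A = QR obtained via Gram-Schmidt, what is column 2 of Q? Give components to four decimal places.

a_1 = (1, 3, -4); ‖a_1‖ = 5.0990, so e_1 = (0.1961, 0.5883, -0.7845).
e_1·a_2 = 0.1961·2 + 0.5883·2 + (-0.7845)·(-1) = 2.3534.
u_2 = a_2 − 2.3534·e_1 = (1.5385, 0.6154, 0.8462).
‖u_2‖ = 1.8605, so e_2 = (0.8269, 0.3308, 0.4548).

e_2 = (0.8269, 0.3308, 0.4548)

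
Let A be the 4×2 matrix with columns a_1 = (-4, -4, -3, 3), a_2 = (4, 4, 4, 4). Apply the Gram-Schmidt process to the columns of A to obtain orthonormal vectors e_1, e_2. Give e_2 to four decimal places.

a_1 = (-4, -4, -3, 3); ‖a_1‖ = 7.0711, so e_1 = (-0.5657, -0.5657, -0.4243, 0.4243).
e_1·a_2 = (-0.5657)·4 + (-0.5657)·4 + (-0.4243)·4 + 0.4243·4 = -4.5255.
u_2 = a_2 + 4.5255·e_1 = (1.4400, 1.4400, 2.0800, 5.9200).
‖u_2‖ = 6.5970, so e_2 = (0.2183, 0.2183, 0.3153, 0.8974).

e_2 = (0.2183, 0.2183, 0.3153, 0.8974)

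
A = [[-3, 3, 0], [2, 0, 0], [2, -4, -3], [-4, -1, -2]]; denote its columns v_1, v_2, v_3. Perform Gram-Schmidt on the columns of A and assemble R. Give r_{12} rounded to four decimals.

v_1 = (-3, 2, 2, -4); ‖v_1‖ = 5.7446, so q_1 = (-0.5222, 0.3482, 0.3482, -0.6963).
r_{12} = q_1·v_2 = -2.2630.

r_{12} = -2.2630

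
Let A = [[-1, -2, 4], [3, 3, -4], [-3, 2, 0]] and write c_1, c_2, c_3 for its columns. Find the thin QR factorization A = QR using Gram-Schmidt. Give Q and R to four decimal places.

Q = [[-0.2294, -0.4386, 0.8689], [0.6882, 0.5582, 0.4634], [-0.6882, 0.7044, 0.1738]], R = [[4.3589, 1.1471, -3.6707], [0.0000, 3.9603, -3.9869], [0.0000, 0.0000, 1.6220]]

c_1 = (-1, 3, -3); ‖c_1‖ = 4.3589, so e_1 = (-0.2294, 0.6882, -0.6882).
e_1·c_2 = (-0.2294)·(-2) + 0.6882·3 + (-0.6882)·2 = 1.1471.
u_2 = c_2 − 1.1471·e_1 = (-1.7368, 2.2105, 2.7895).
‖u_2‖ = 3.9603, so e_2 = (-0.4386, 0.5582, 0.7044).
e_1·c_3 = (-0.2294)·4 + 0.6882·(-4) + (-0.6882)·0 = -3.6707; e_2·c_3 = (-0.4386)·4 + 0.5582·(-4) + 0.7044·0 = -3.9869.
u_3 = c_3 + 3.6707·e_1 + 3.9869·e_2 = (1.4094, 0.7517, 0.2819).
‖u_3‖ = 1.6220, so e_3 = (0.8689, 0.4634, 0.1738).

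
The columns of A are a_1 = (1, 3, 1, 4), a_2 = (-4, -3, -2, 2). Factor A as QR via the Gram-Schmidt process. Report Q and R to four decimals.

Q = [[0.1925, -0.6699], [0.5774, -0.3979], [0.1925, -0.3117], [0.7698, 0.5438]], R = [[5.1962, -1.3472], [0.0000, 5.5844]]

a_1 = (1, 3, 1, 4); ‖a_1‖ = 5.1962, so e_1 = (0.1925, 0.5774, 0.1925, 0.7698).
e_1·a_2 = 0.1925·(-4) + 0.5774·(-3) + 0.1925·(-2) + 0.7698·2 = -1.3472.
u_2 = a_2 + 1.3472·e_1 = (-3.7407, -2.2222, -1.7407, 3.0370).
‖u_2‖ = 5.5844, so e_2 = (-0.6699, -0.3979, -0.3117, 0.5438).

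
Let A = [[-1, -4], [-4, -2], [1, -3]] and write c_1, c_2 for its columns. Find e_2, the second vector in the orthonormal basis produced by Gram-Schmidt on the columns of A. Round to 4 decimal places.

e_2 = (-0.7071, 0.0000, -0.7071)

c_1 = (-1, -4, 1); ‖c_1‖ = 4.2426, so e_1 = (-0.2357, -0.9428, 0.2357).
e_1·c_2 = (-0.2357)·(-4) + (-0.9428)·(-2) + 0.2357·(-3) = 2.1213.
u_2 = c_2 − 2.1213·e_1 = (-3.5000, 0.0000, -3.5000).
‖u_2‖ = 4.9497, so e_2 = (-0.7071, 0.0000, -0.7071).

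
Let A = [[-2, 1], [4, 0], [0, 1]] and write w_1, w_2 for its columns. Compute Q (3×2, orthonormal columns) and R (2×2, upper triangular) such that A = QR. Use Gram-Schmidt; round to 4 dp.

w_1 = (-2, 4, 0); ‖w_1‖ = 4.4721, so e_1 = (-0.4472, 0.8944, 0.0000).
e_1·w_2 = (-0.4472)·1 + 0.8944·0 + 0.0000·1 = -0.4472.
u_2 = w_2 + 0.4472·e_1 = (0.8000, 0.4000, 1.0000).
‖u_2‖ = 1.3416, so e_2 = (0.5963, 0.2981, 0.7454).

Q = [[-0.4472, 0.5963], [0.8944, 0.2981], [0.0000, 0.7454]], R = [[4.4721, -0.4472], [0.0000, 1.3416]]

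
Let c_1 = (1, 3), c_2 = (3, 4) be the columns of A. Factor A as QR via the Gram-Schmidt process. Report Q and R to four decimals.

e_1 = c_1/‖c_1‖ = (1, 3)/3.1623 = (0.3162, 0.9487).
r_{12} = e_1·c_2 = 4.7434.
u_2 = c_2 − 4.7434·e_1 = (1.5000, -0.5000).
‖u_2‖ = 1.5811, so e_2 = (0.9487, -0.3162).

Q = [[0.3162, 0.9487], [0.9487, -0.3162]], R = [[3.1623, 4.7434], [0.0000, 1.5811]]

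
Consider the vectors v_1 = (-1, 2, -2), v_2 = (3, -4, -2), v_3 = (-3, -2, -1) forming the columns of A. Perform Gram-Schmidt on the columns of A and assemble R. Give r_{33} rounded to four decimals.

e_1 = v_1/‖v_1‖ = (-1, 2, -2)/3.0000 = (-0.3333, 0.6667, -0.6667).
r_{12} = e_1·v_2 = -2.3333.
u_2 = v_2 + 2.3333·e_1 = (2.2222, -2.4444, -3.5556).
‖u_2‖ = 4.8534, so e_2 = (0.4579, -0.5037, -0.7326).
r_{13} = e_1·v_3 = 0.3333; r_{23} = e_2·v_3 = 0.3663.
u_3 = v_3 − 0.3333·e_1 − 0.3663·e_2 = (-3.0566, -2.0377, -0.5094).
r_{33} = ‖u_3‖ = 3.7087.

r_{33} = 3.7087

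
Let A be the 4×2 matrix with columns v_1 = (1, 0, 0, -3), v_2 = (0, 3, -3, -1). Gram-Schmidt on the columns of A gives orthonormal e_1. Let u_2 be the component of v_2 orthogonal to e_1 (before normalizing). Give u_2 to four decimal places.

v_1 = (1, 0, 0, -3); ‖v_1‖ = 3.1623, so e_1 = (0.3162, 0.0000, 0.0000, -0.9487).
e_1·v_2 = 0.3162·0 + 0.0000·3 + 0.0000·(-3) + (-0.9487)·(-1) = 0.9487.
u_2 = v_2 − 0.9487·e_1 = (-0.3000, 3.0000, -3.0000, -0.1000).

u_2 = (-0.3000, 3.0000, -3.0000, -0.1000)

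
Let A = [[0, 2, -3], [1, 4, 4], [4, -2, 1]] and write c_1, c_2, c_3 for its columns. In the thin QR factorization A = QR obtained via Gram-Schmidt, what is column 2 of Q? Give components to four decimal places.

c_1 = (0, 1, 4); ‖c_1‖ = 4.1231, so q_1 = (0.0000, 0.2425, 0.9701).
q_1·c_2 = 0.0000·2 + 0.2425·4 + 0.9701·(-2) = -0.9701.
u_2 = c_2 + 0.9701·q_1 = (2.0000, 4.2353, -1.0588).
‖u_2‖ = 4.8020, so q_2 = (0.4165, 0.8820, -0.2205).

q_2 = (0.4165, 0.8820, -0.2205)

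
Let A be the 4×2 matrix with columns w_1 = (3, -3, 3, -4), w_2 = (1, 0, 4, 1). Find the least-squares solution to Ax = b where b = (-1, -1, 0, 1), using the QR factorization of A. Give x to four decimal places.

x = (-0.1103, 0.0674)

w_1 = (3, -3, 3, -4); ‖w_1‖ = 6.5574, so e_1 = (0.4575, -0.4575, 0.4575, -0.6100).
e_1·w_2 = 0.4575·1 + (-0.4575)·0 + 0.4575·4 + (-0.6100)·1 = 1.6775.
u_2 = w_2 − 1.6775·e_1 = (0.2326, 0.7674, 3.2326, 2.0233).
‖u_2‖ = 3.8969, so e_2 = (0.0597, 0.1969, 0.8295, 0.5192).
Qᵀb = (-0.6100, 0.2626).
Back-substitute: x_2 = 0.2626/3.8969 = 0.0674.
x_1 = (-0.6100 − 1.6775·0.0674)/6.5574 = -0.1103.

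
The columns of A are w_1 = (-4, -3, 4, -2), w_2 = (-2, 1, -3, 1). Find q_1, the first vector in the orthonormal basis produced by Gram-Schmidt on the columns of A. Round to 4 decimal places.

w_1 = (-4, -3, 4, -2); ‖w_1‖ = 6.7082, so q_1 = (-0.5963, -0.4472, 0.5963, -0.2981).

q_1 = (-0.5963, -0.4472, 0.5963, -0.2981)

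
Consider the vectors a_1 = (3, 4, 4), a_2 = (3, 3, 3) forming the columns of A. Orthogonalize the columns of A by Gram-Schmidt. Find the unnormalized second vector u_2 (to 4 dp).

u_2 = (0.5854, -0.2195, -0.2195)

q_1 = a_1/‖a_1‖ = (3, 4, 4)/6.4031 = (0.4685, 0.6247, 0.6247).
r_{12} = q_1·a_2 = 5.1537.
u_2 = a_2 − 5.1537·q_1 = (0.5854, -0.2195, -0.2195).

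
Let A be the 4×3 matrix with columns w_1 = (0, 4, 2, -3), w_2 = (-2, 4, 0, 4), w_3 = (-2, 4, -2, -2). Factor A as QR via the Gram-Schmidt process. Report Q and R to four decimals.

q_1 = w_1/‖w_1‖ = (0, 4, 2, -3)/5.3852 = (0.0000, 0.7428, 0.3714, -0.5571).
r_{12} = q_1·w_2 = 0.7428.
u_2 = w_2 − 0.7428·q_1 = (-2.0000, 3.4483, -0.2759, 4.4138).
‖u_2‖ = 5.9538, so q_2 = (-0.3359, 0.5792, -0.0463, 0.7413).
r_{13} = q_1·w_3 = 3.3425; r_{23} = q_2·w_3 = 1.5985.
u_3 = w_3 − 3.3425·q_1 − 1.5985·q_2 = (-1.4630, 0.5914, -3.1673, -1.3230).
‖u_3‖ = 3.7779, so q_3 = (-0.3873, 0.1566, -0.8384, -0.3502).

Q = [[0.0000, -0.3359, -0.3873], [0.7428, 0.5792, 0.1566], [0.3714, -0.0463, -0.8384], [-0.5571, 0.7413, -0.3502]], R = [[5.3852, 0.7428, 3.3425], [0.0000, 5.9538, 1.5985], [0.0000, 0.0000, 3.7779]]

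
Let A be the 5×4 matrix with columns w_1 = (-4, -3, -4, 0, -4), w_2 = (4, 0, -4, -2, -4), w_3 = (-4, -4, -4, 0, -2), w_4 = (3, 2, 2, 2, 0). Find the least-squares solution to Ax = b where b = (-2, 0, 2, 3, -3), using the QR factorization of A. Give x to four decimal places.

x = (1.6880, -0.5716, -0.9104, 1.0665)

w_1 = (-4, -3, -4, 0, -4); ‖w_1‖ = 7.5498, so e_1 = (-0.5298, -0.3974, -0.5298, 0.0000, -0.5298).
e_1·w_2 = (-0.5298)·4 + (-0.3974)·0 + (-0.5298)·(-4) + 0.0000·(-2) + (-0.5298)·(-4) = 2.1193.
u_2 = w_2 − 2.1193·e_1 = (5.1228, 0.8421, -2.8772, -2.0000, -2.8772).
‖u_2‖ = 6.8927, so e_2 = (0.7432, 0.1222, -0.4174, -0.2902, -0.4174).
e_1·w_3 = (-0.5298)·(-4) + (-0.3974)·(-4) + (-0.5298)·(-4) + 0.0000·0 + (-0.5298)·(-2) = 6.8876; e_2·w_3 = 0.7432·(-4) + 0.1222·(-4) + (-0.4174)·(-4) + (-0.2902)·0 + (-0.4174)·(-2) = -0.9570.
u_3 = w_3 − 6.8876·e_1 + 0.9570·e_2 = (0.3604, -1.1462, -0.7504, -0.2777, 1.2496).
‖u_3‖ = 1.9093, so e_3 = (0.1888, -0.6003, -0.3930, -0.1454, 0.6545).
e_1·w_4 = (-0.5298)·3 + (-0.3974)·2 + (-0.5298)·2 + 0.0000·2 + (-0.5298)·0 = -3.4438; e_2·w_4 = 0.7432·3 + 0.1222·2 + (-0.4174)·2 + (-0.2902)·2 + (-0.4174)·0 = 1.0588; e_3·w_4 = 0.1888·3 + (-0.6003)·2 + (-0.3930)·2 + (-0.1454)·2 + 0.6545·0 = -1.7113.
u_4 = w_4 + 3.4438·e_1 − 1.0588·e_2 + 1.7113·e_3 = (0.7115, -0.5251, -0.0551, 2.0583, -0.2626).
‖u_4‖ = 2.2563, so e_4 = (0.3153, -0.2327, -0.0244, 0.9123, -0.1164).
Qᵀb = (1.5894, -1.9395, -3.5633, 2.4064).
Back-substitute: x_4 = 2.4064/2.2563 = 1.0665.
x_3 = (-3.5633 + 1.7113·1.0665)/1.9093 = -0.9104.
x_2 = (-1.9395 + 0.9570·(-0.9104) − 1.0588·1.0665)/6.8927 = -0.5716.
x_1 = (1.5894 − 2.1193·(-0.5716) − 6.8876·(-0.9104) + 3.4438·1.0665)/7.5498 = 1.6880.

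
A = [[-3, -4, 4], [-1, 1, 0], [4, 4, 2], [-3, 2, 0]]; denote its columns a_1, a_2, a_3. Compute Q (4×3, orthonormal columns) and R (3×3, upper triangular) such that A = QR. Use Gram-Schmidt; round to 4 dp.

e_1 = a_1/‖a_1‖ = (-3, -1, 4, -3)/5.9161 = (-0.5071, -0.1690, 0.6761, -0.5071).
r_{12} = e_1·a_2 = 3.5496.
u_2 = a_2 − 3.5496·e_1 = (-2.2000, 1.6000, 1.6000, 3.8000).
‖u_2‖ = 4.9396, so e_2 = (-0.4454, 0.3239, 0.3239, 0.7693).
r_{13} = e_1·a_3 = -0.6761; r_{23} = e_2·a_3 = -1.1337.
u_3 = a_3 + 0.6761·e_1 + 1.1337·e_2 = (3.1522, 0.2529, 2.8244, 0.5293).
‖u_3‖ = 4.2729, so e_3 = (0.7377, 0.0592, 0.6610, 0.1239).

Q = [[-0.5071, -0.4454, 0.7377], [-0.1690, 0.3239, 0.0592], [0.6761, 0.3239, 0.6610], [-0.5071, 0.7693, 0.1239]], R = [[5.9161, 3.5496, -0.6761], [0.0000, 4.9396, -1.1337], [0.0000, 0.0000, 4.2729]]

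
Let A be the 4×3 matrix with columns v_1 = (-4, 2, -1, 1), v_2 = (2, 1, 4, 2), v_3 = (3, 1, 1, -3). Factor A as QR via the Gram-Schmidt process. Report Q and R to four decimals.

Q = [[-0.8528, 0.1161, 0.1372], [0.4264, 0.3675, 0.6846], [-0.2132, 0.7737, 0.1137], [0.2132, 0.5029, -0.7068]], R = [[4.6904, -1.7056, -2.9848], [0.0000, 4.7001, -0.0193], [0.0000, 0.0000, 3.3302]]

v_1 = (-4, 2, -1, 1); ‖v_1‖ = 4.6904, so e_1 = (-0.8528, 0.4264, -0.2132, 0.2132).
e_1·v_2 = (-0.8528)·2 + 0.4264·1 + (-0.2132)·4 + 0.2132·2 = -1.7056.
u_2 = v_2 + 1.7056·e_1 = (0.5455, 1.7273, 3.6364, 2.3636).
‖u_2‖ = 4.7001, so e_2 = (0.1161, 0.3675, 0.7737, 0.5029).
e_1·v_3 = (-0.8528)·3 + 0.4264·1 + (-0.2132)·1 + 0.2132·(-3) = -2.9848; e_2·v_3 = 0.1161·3 + 0.3675·1 + 0.7737·1 + 0.5029·(-3) = -0.0193.
u_3 = v_3 + 2.9848·e_1 + 0.0193·e_2 = (0.4568, 2.2798, 0.3786, -2.3539).
‖u_3‖ = 3.3302, so e_3 = (0.1372, 0.6846, 0.1137, -0.7068).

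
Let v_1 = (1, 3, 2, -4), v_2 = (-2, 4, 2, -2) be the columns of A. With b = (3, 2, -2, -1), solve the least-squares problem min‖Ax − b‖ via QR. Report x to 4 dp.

x = (0.7079, -0.5562)

v_1 = (1, 3, 2, -4); ‖v_1‖ = 5.4772, so e_1 = (0.1826, 0.5477, 0.3651, -0.7303).
e_1·v_2 = 0.1826·(-2) + 0.5477·4 + 0.3651·2 + (-0.7303)·(-2) = 4.0166.
u_2 = v_2 − 4.0166·e_1 = (-2.7333, 1.8000, 0.5333, 0.9333).
‖u_2‖ = 3.4448, so e_2 = (-0.7935, 0.5225, 0.1548, 0.2709).
Qᵀb = (1.6432, -1.9159).
Back-substitute: x_2 = -1.9159/3.4448 = -0.5562.
x_1 = (1.6432 − 4.0166·(-0.5562))/5.4772 = 0.7079.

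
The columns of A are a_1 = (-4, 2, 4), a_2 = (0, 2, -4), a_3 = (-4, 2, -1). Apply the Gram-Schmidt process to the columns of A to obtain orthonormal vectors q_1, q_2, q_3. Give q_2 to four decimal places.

a_1 = (-4, 2, 4); ‖a_1‖ = 6.0000, so q_1 = (-0.6667, 0.3333, 0.6667).
q_1·a_2 = (-0.6667)·0 + 0.3333·2 + 0.6667·(-4) = -2.0000.
u_2 = a_2 + 2.0000·q_1 = (-1.3333, 2.6667, -2.6667).
‖u_2‖ = 4.0000, so q_2 = (-0.3333, 0.6667, -0.6667).

q_2 = (-0.3333, 0.6667, -0.6667)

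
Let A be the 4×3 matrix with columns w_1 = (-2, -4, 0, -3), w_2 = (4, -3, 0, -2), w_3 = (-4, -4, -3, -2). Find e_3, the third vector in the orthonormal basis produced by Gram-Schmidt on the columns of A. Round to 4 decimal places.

w_1 = (-2, -4, 0, -3); ‖w_1‖ = 5.3852, so e_1 = (-0.3714, -0.7428, 0.0000, -0.5571).
e_1·w_2 = (-0.3714)·4 + (-0.7428)·(-3) + 0.0000·0 + (-0.5571)·(-2) = 1.8570.
u_2 = w_2 − 1.8570·e_1 = (4.6897, -1.6207, 0.0000, -0.9655).
‖u_2‖ = 5.0549, so e_2 = (0.9277, -0.3206, 0.0000, -0.1910).
e_1·w_3 = (-0.3714)·(-4) + (-0.7428)·(-4) + 0.0000·(-3) + (-0.5571)·(-2) = 5.5709; e_2·w_3 = 0.9277·(-4) + (-0.3206)·(-4) + 0.0000·(-3) + (-0.1910)·(-2) = -2.0465.
u_3 = w_3 − 5.5709·e_1 + 2.0465·e_2 = (-0.0324, -0.5182, -3.0000, 0.7126).
‖u_3‖ = 3.1269, so e_3 = (-0.0104, -0.1657, -0.9594, 0.2279).

e_3 = (-0.0104, -0.1657, -0.9594, 0.2279)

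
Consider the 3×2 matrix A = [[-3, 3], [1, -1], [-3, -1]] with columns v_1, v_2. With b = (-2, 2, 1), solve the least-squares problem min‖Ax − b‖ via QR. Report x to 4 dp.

x = (-0.0500, -0.8500)

e_1 = v_1/‖v_1‖ = (-3, 1, -3)/4.3589 = (-0.6882, 0.2294, -0.6882).
r_{12} = e_1·v_2 = -1.6059.
u_2 = v_2 + 1.6059·e_1 = (1.8947, -0.6316, -2.1053).
‖u_2‖ = 2.9019, so e_2 = (0.6529, -0.2176, -0.7255).
Qᵀb = (1.1471, -2.4666).
Back-substitute: x_2 = -2.4666/2.9019 = -0.8500.
x_1 = (1.1471 + 1.6059·(-0.8500))/4.3589 = -0.0500.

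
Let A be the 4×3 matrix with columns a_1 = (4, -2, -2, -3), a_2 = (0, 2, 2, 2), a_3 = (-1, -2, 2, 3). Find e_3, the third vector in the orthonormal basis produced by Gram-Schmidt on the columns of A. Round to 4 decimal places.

e_1 = a_1/‖a_1‖ = (4, -2, -2, -3)/5.7446 = (0.6963, -0.3482, -0.3482, -0.5222).
r_{12} = e_1·a_2 = -2.4371.
u_2 = a_2 + 2.4371·e_1 = (1.6970, 1.1515, 1.1515, 0.7273).
‖u_2‖ = 2.4618, so e_2 = (0.6893, 0.4677, 0.4677, 0.2954).
r_{13} = e_1·a_3 = -2.2630; r_{23} = e_2·a_3 = 0.1969.
u_3 = a_3 + 2.2630·e_1 − 0.1969·e_2 = (0.4400, -2.8800, 1.1200, 1.7600).
‖u_3‖ = 3.5833, so e_3 = (0.1228, -0.8037, 0.3126, 0.4912).

e_3 = (0.1228, -0.8037, 0.3126, 0.4912)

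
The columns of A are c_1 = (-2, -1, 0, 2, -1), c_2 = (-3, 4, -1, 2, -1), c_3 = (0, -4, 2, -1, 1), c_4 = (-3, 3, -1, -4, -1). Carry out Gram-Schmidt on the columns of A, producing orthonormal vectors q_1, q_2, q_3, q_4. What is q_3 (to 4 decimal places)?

q_3 = (-0.5754, 0.0039, 0.5949, -0.3570, 0.4330)

c_1 = (-2, -1, 0, 2, -1); ‖c_1‖ = 3.1623, so q_1 = (-0.6325, -0.3162, 0.0000, 0.6325, -0.3162).
q_1·c_2 = (-0.6325)·(-3) + (-0.3162)·4 + 0.0000·(-1) + 0.6325·2 + (-0.3162)·(-1) = 2.2136.
u_2 = c_2 − 2.2136·q_1 = (-1.6000, 4.7000, -1.0000, 0.6000, -0.3000).
‖u_2‖ = 5.1088, so q_2 = (-0.3132, 0.9200, -0.1957, 0.1174, -0.0587).
q_1·c_3 = (-0.6325)·0 + (-0.3162)·(-4) + 0.0000·2 + 0.6325·(-1) + (-0.3162)·1 = 0.3162; q_2·c_3 = (-0.3132)·0 + 0.9200·(-4) + (-0.1957)·2 + 0.1174·(-1) + (-0.0587)·1 = -4.2476.
u_3 = c_3 − 0.3162·q_1 + 4.2476·q_2 = (-1.1303, 0.0077, 1.1686, -0.7011, 0.8506).
‖u_3‖ = 1.9642, so q_3 = (-0.5754, 0.0039, 0.5949, -0.3570, 0.4330).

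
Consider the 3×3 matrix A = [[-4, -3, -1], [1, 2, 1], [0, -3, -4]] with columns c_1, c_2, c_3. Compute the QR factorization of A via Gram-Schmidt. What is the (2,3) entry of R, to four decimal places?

r_{23} = 3.9812

c_1 = (-4, 1, 0); ‖c_1‖ = 4.1231, so e_1 = (-0.9701, 0.2425, 0.0000).
e_1·c_2 = (-0.9701)·(-3) + 0.2425·2 + 0.0000·(-3) = 3.3955.
u_2 = c_2 − 3.3955·e_1 = (0.2941, 1.1765, -3.0000).
‖u_2‖ = 3.2358, so e_2 = (0.0909, 0.3636, -0.9271).
r_{23} = e_2·c_3 = 3.9812.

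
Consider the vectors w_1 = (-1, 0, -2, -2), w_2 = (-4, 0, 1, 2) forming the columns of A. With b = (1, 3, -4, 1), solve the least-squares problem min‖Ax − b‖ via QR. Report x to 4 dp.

w_1 = (-1, 0, -2, -2); ‖w_1‖ = 3.0000, so e_1 = (-0.3333, 0.0000, -0.6667, -0.6667).
e_1·w_2 = (-0.3333)·(-4) + 0.0000·0 + (-0.6667)·1 + (-0.6667)·2 = -0.6667.
u_2 = w_2 + 0.6667·e_1 = (-4.2222, 0.0000, 0.5556, 1.5556).
‖u_2‖ = 4.5338, so e_2 = (-0.9313, 0.0000, 0.1225, 0.3431).
Qᵀb = (1.6667, -1.0783).
Back-substitute: x_2 = -1.0783/4.5338 = -0.2378.
x_1 = (1.6667 + 0.6667·(-0.2378))/3.0000 = 0.5027.

x = (0.5027, -0.2378)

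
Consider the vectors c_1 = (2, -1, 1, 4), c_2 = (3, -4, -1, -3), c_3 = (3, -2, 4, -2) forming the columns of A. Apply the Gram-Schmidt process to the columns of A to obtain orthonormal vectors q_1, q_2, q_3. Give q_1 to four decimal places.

q_1 = (0.4264, -0.2132, 0.2132, 0.8528)

q_1 = c_1/‖c_1‖ = (2, -1, 1, 4)/4.6904 = (0.4264, -0.2132, 0.2132, 0.8528).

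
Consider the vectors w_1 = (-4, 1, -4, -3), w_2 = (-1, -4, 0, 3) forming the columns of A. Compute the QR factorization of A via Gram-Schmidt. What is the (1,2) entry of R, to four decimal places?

q_1 = w_1/‖w_1‖ = (-4, 1, -4, -3)/6.4807 = (-0.6172, 0.1543, -0.6172, -0.4629).
r_{12} = q_1·w_2 = -1.3887.

r_{12} = -1.3887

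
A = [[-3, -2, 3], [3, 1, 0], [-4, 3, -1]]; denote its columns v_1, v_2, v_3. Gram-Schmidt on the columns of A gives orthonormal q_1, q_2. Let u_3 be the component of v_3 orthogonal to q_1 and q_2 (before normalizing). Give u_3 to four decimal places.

u_3 = (1.0021, 1.3105, 0.2313)

v_1 = (-3, 3, -4); ‖v_1‖ = 5.8310, so q_1 = (-0.5145, 0.5145, -0.6860).
q_1·v_2 = (-0.5145)·(-2) + 0.5145·1 + (-0.6860)·3 = -0.5145.
u_2 = v_2 + 0.5145·q_1 = (-2.2647, 1.2647, 2.6471).
‖u_2‖ = 3.7061, so q_2 = (-0.6111, 0.3412, 0.7142).
q_1·v_3 = (-0.5145)·3 + 0.5145·0 + (-0.6860)·(-1) = -0.8575; q_2·v_3 = (-0.6111)·3 + 0.3412·0 + 0.7142·(-1) = -2.5475.
u_3 = v_3 + 0.8575·q_1 + 2.5475·q_2 = (1.0021, 1.3105, 0.2313).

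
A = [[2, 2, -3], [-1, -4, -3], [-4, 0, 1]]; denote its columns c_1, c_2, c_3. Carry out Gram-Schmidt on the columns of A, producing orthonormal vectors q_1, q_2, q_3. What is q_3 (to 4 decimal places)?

q_3 = (-0.8480, -0.4240, -0.3180)

q_1 = c_1/‖c_1‖ = (2, -1, -4)/4.5826 = (0.4364, -0.2182, -0.8729).
r_{12} = q_1·c_2 = 1.7457.
u_2 = c_2 − 1.7457·q_1 = (1.2381, -3.6190, 1.5238).
‖u_2‖ = 4.1173, so q_2 = (0.3007, -0.8790, 0.3701).
r_{13} = q_1·c_3 = -1.5275; r_{23} = q_2·c_3 = 2.1049.
u_3 = c_3 + 1.5275·q_1 − 2.1049·q_2 = (-2.9663, -1.4831, -1.1124).
‖u_3‖ = 3.4980, so q_3 = (-0.8480, -0.4240, -0.3180).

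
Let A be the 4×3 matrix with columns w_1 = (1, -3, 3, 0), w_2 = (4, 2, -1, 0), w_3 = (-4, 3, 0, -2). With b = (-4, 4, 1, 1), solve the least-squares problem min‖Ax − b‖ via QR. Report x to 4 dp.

x = (-0.1694, -0.0935, 0.7884)

q_1 = w_1/‖w_1‖ = (1, -3, 3, 0)/4.3589 = (0.2294, -0.6882, 0.6882, 0.0000).
r_{12} = q_1·w_2 = -1.1471.
u_2 = w_2 + 1.1471·q_1 = (4.2632, 1.2105, -0.2105, 0.0000).
‖u_2‖ = 4.4367, so q_2 = (0.9609, 0.2728, -0.0475, 0.0000).
r_{13} = q_1·w_3 = -2.9824; r_{23} = q_2·w_3 = -3.0250.
u_3 = w_3 + 2.9824·q_1 + 3.0250·q_2 = (-0.4091, 1.7727, 1.9091, -2.0000).
‖u_3‖ = 3.3098, so q_3 = (-0.1236, 0.5356, 0.5768, -0.6043).
Qᵀb = (-2.9824, -2.7996, 2.6094).
Back-substitute: x_3 = 2.6094/3.3098 = 0.7884.
x_2 = (-2.7996 + 3.0250·0.7884)/4.4367 = -0.0935.
x_1 = (-2.9824 + 1.1471·(-0.0935) + 2.9824·0.7884)/4.3589 = -0.1694.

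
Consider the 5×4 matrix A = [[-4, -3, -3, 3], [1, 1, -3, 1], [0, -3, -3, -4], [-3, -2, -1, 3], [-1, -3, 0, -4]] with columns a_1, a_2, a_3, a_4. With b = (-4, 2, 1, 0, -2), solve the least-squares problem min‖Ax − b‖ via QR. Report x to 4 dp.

x = (6.8345, -5.6825, 0.9708, 3.1978)

e_1 = a_1/‖a_1‖ = (-4, 1, 0, -3, -1)/5.1962 = (-0.7698, 0.1925, 0.0000, -0.5774, -0.1925).
r_{12} = e_1·a_2 = 4.2339.
u_2 = a_2 − 4.2339·e_1 = (0.2593, 0.1852, -3.0000, 0.4444, -2.1852).
‖u_2‖ = 3.7515, so e_2 = (0.0691, 0.0494, -0.7997, 0.1185, -0.5825).
r_{13} = e_1·a_3 = 2.3094; r_{23} = e_2·a_3 = 1.9251.
u_3 = a_3 − 2.3094·e_1 − 1.9251·e_2 = (-1.3553, -3.5395, -1.4605, 0.1053, 1.5658).
‖u_3‖ = 4.3544, so e_3 = (-0.3112, -0.8129, -0.3354, 0.0242, 0.3596).
r_{14} = e_1·a_4 = -3.0792; r_{24} = e_2·a_4 = 6.1407; r_{34} = e_3·a_4 = -1.7708.
u_4 = a_4 + 3.0792·e_1 − 6.1407·e_2 + 1.7708·e_3 = (-0.3459, -0.1499, 0.3166, 0.5375, -0.3790).
‖u_4‖ = 0.8216, so e_4 = (-0.4210, -0.1825, 0.3854, 0.6543, -0.4614).
Qᵀb = (3.8490, 0.1876, -1.4353, 2.6272).
Back-substitute: x_4 = 2.6272/0.8216 = 3.1978.
x_3 = (-1.4353 + 1.7708·3.1978)/4.3544 = 0.9708.
x_2 = (0.1876 − 1.9251·0.9708 − 6.1407·3.1978)/3.7515 = -5.6825.
x_1 = (3.8490 − 4.2339·(-5.6825) − 2.3094·0.9708 + 3.0792·3.1978)/5.1962 = 6.8345.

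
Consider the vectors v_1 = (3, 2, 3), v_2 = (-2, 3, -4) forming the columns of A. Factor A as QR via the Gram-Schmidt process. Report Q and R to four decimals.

Q = [[0.6396, -0.0767], [0.4264, 0.8633], [0.6396, -0.4988]], R = [[4.6904, -2.5584], [0.0000, 4.7386]]

v_1 = (3, 2, 3); ‖v_1‖ = 4.6904, so e_1 = (0.6396, 0.4264, 0.6396).
e_1·v_2 = 0.6396·(-2) + 0.4264·3 + 0.6396·(-4) = -2.5584.
u_2 = v_2 + 2.5584·e_1 = (-0.3636, 4.0909, -2.3636).
‖u_2‖ = 4.7386, so e_2 = (-0.0767, 0.8633, -0.4988).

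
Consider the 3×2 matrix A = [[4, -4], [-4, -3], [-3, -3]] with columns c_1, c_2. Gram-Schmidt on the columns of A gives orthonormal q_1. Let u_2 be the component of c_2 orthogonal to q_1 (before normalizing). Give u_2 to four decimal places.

q_1 = c_1/‖c_1‖ = (4, -4, -3)/6.4031 = (0.6247, -0.6247, -0.4685).
r_{12} = q_1·c_2 = 0.7809.
u_2 = c_2 − 0.7809·q_1 = (-4.4878, -2.5122, -2.6341).

u_2 = (-4.4878, -2.5122, -2.6341)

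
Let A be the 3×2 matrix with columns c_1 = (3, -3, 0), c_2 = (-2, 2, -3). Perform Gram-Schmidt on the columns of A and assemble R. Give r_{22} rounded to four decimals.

r_{22} = 3.0000

c_1 = (3, -3, 0); ‖c_1‖ = 4.2426, so q_1 = (0.7071, -0.7071, 0.0000).
q_1·c_2 = 0.7071·(-2) + (-0.7071)·2 + 0.0000·(-3) = -2.8284.
u_2 = c_2 + 2.8284·q_1 = (0.0000, 0.0000, -3.0000).
r_{22} = ‖u_2‖ = 3.0000.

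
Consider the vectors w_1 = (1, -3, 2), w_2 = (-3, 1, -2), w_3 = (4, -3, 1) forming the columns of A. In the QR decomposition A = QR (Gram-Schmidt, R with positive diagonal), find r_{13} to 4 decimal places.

w_1 = (1, -3, 2); ‖w_1‖ = 3.7417, so q_1 = (0.2673, -0.8018, 0.5345).
r_{13} = q_1·w_3 = 4.0089.

r_{13} = 4.0089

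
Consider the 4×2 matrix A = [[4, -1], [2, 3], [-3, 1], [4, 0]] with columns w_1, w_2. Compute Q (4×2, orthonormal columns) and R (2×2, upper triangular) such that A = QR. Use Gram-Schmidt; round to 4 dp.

q_1 = w_1/‖w_1‖ = (4, 2, -3, 4)/6.7082 = (0.5963, 0.2981, -0.4472, 0.5963).
r_{12} = q_1·w_2 = -0.1491.
u_2 = w_2 + 0.1491·q_1 = (-0.9111, 3.0444, 0.9333, 0.0889).
‖u_2‖ = 3.3133, so q_2 = (-0.2750, 0.9189, 0.2817, 0.0268).

Q = [[0.5963, -0.2750], [0.2981, 0.9189], [-0.4472, 0.2817], [0.5963, 0.0268]], R = [[6.7082, -0.1491], [0.0000, 3.3133]]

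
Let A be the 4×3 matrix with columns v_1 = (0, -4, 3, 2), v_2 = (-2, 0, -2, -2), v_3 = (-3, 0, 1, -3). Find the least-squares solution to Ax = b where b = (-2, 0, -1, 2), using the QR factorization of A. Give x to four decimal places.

x = (0.2222, 0.6528, -0.3611)

v_1 = (0, -4, 3, 2); ‖v_1‖ = 5.3852, so q_1 = (0.0000, -0.7428, 0.5571, 0.3714).
q_1·v_2 = 0.0000·(-2) + (-0.7428)·0 + 0.5571·(-2) + 0.3714·(-2) = -1.8570.
u_2 = v_2 + 1.8570·q_1 = (-2.0000, -1.3793, -0.9655, -1.3103).
‖u_2‖ = 2.9243, so q_2 = (-0.6839, -0.4717, -0.3302, -0.4481).
q_1·v_3 = 0.0000·(-3) + (-0.7428)·0 + 0.5571·1 + 0.3714·(-3) = -0.5571; q_2·v_3 = (-0.6839)·(-3) + (-0.4717)·0 + (-0.3302)·1 + (-0.4481)·(-3) = 3.0658.
u_3 = v_3 + 0.5571·q_1 − 3.0658·q_2 = (-0.9032, 1.0323, 2.3226, -1.4194).
‖u_3‖ = 3.0480, so q_3 = (-0.2963, 0.3387, 0.7620, -0.4657).
Qᵀb = (0.1857, 0.8018, -1.1007).
Back-substitute: x_3 = -1.1007/3.0480 = -0.3611.
x_2 = (0.8018 − 3.0658·(-0.3611))/2.9243 = 0.6528.
x_1 = (0.1857 + 1.8570·0.6528 + 0.5571·(-0.3611))/5.3852 = 0.2222.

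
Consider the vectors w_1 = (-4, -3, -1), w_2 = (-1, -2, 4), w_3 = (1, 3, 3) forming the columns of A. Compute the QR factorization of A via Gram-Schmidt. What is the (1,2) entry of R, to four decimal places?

w_1 = (-4, -3, -1); ‖w_1‖ = 5.0990, so q_1 = (-0.7845, -0.5883, -0.1961).
r_{12} = q_1·w_2 = 1.1767.

r_{12} = 1.1767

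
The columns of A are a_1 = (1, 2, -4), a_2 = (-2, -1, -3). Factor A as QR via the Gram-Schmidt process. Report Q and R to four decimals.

Q = [[0.2182, -0.7194], [0.4364, -0.5324], [-0.8729, -0.4461]], R = [[4.5826, 1.7457], [0.0000, 3.3094]]

a_1 = (1, 2, -4); ‖a_1‖ = 4.5826, so q_1 = (0.2182, 0.4364, -0.8729).
q_1·a_2 = 0.2182·(-2) + 0.4364·(-1) + (-0.8729)·(-3) = 1.7457.
u_2 = a_2 − 1.7457·q_1 = (-2.3810, -1.7619, -1.4762).
‖u_2‖ = 3.3094, so q_2 = (-0.7194, -0.5324, -0.4461).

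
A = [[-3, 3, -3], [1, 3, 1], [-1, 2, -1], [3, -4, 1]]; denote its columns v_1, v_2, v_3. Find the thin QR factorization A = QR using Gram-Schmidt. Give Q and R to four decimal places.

e_1 = v_1/‖v_1‖ = (-3, 1, -1, 3)/4.4721 = (-0.6708, 0.2236, -0.2236, 0.6708).
r_{12} = e_1·v_2 = -4.4721.
u_2 = v_2 + 4.4721·e_1 = (0.0000, 4.0000, 1.0000, -1.0000).
‖u_2‖ = 4.2426, so e_2 = (0.0000, 0.9428, 0.2357, -0.2357).
r_{13} = e_1·v_3 = 3.1305; r_{23} = e_2·v_3 = 0.4714.
u_3 = v_3 − 3.1305·e_1 − 0.4714·e_2 = (-0.9000, -0.1444, -0.4111, -0.9889).
‖u_3‖ = 1.4063, so e_3 = (-0.6400, -0.1027, -0.2923, -0.7032).

Q = [[-0.6708, 0.0000, -0.6400], [0.2236, 0.9428, -0.1027], [-0.2236, 0.2357, -0.2923], [0.6708, -0.2357, -0.7032]], R = [[4.4721, -4.4721, 3.1305], [0.0000, 4.2426, 0.4714], [0.0000, 0.0000, 1.4063]]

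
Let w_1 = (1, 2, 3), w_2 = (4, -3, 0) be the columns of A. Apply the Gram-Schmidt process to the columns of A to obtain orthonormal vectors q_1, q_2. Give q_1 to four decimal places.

q_1 = w_1/‖w_1‖ = (1, 2, 3)/3.7417 = (0.2673, 0.5345, 0.8018).

q_1 = (0.2673, 0.5345, 0.8018)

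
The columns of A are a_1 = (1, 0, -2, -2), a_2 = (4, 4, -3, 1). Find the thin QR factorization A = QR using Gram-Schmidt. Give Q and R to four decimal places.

a_1 = (1, 0, -2, -2); ‖a_1‖ = 3.0000, so e_1 = (0.3333, 0.0000, -0.6667, -0.6667).
e_1·a_2 = 0.3333·4 + 0.0000·4 + (-0.6667)·(-3) + (-0.6667)·1 = 2.6667.
u_2 = a_2 − 2.6667·e_1 = (3.1111, 4.0000, -1.2222, 2.7778).
‖u_2‖ = 5.9067, so e_2 = (0.5267, 0.6772, -0.2069, 0.4703).

Q = [[0.3333, 0.5267], [0.0000, 0.6772], [-0.6667, -0.2069], [-0.6667, 0.4703]], R = [[3.0000, 2.6667], [0.0000, 5.9067]]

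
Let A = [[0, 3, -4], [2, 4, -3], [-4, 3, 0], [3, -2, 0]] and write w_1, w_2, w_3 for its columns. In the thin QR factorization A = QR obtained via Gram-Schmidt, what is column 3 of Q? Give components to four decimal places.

e_3 = (-0.8587, 0.4708, 0.1954, -0.0533)

w_1 = (0, 2, -4, 3); ‖w_1‖ = 5.3852, so e_1 = (0.0000, 0.3714, -0.7428, 0.5571).
e_1·w_2 = 0.0000·3 + 0.3714·4 + (-0.7428)·3 + 0.5571·(-2) = -1.8570.
u_2 = w_2 + 1.8570·e_1 = (3.0000, 4.6897, 1.6207, -0.9655).
‖u_2‖ = 5.8781, so e_2 = (0.5104, 0.7978, 0.2757, -0.1643).
e_1·w_3 = 0.0000·(-4) + 0.3714·(-3) + (-0.7428)·0 + 0.5571·0 = -1.1142; e_2·w_3 = 0.5104·(-4) + 0.7978·(-3) + 0.2757·0 + (-0.1643)·0 = -4.4350.
u_3 = w_3 + 1.1142·e_1 + 4.4350·e_2 = (-1.7365, 0.9521, 0.3952, -0.1078).
‖u_3‖ = 2.0223, so e_3 = (-0.8587, 0.4708, 0.1954, -0.0533).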